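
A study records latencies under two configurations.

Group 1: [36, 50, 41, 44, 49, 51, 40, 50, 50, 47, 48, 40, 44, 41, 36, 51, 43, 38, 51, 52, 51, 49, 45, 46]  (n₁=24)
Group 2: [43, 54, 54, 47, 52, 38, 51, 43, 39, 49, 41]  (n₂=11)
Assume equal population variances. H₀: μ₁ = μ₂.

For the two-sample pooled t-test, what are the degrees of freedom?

degrees of freedom = 33

df = n₁ + n₂ − 2 = 24 + 11 − 2 = 33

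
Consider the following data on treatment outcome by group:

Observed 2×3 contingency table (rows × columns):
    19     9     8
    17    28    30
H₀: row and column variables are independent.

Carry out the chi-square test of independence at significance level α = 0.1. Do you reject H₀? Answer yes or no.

Row totals [36, 75], col totals [36, 37, 38], n=111
χ² = (19−11.68)²/11.68 + (9−12.00)²/12.00 + (8−12.32)²/12.32 + (17−24.32)²/24.32 + (28−25.00)²/25.00 + (30−25.68)²/25.68 = 10.1557
df = 2
p-value (upper-tail) = 0.00623
At α=0.1: p < α → reject H₀

reject H₀: yes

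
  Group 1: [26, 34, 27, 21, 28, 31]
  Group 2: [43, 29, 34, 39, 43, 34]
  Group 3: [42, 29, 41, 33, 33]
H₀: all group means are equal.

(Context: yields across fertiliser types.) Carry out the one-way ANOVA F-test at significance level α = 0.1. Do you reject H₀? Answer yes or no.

reject H₀: yes

Group means [27.83, 37.00, 35.60], grand mean 33.353
SSB = Σnᵢ(x̄ᵢ−x̄)² = 287.849; SSW = ΣΣ(x−x̄ᵢ)² = 384.033
MSB = 287.849/2 = 143.9245; MSW = 384.033/14 = 27.4310
F = MSB/MSW = 5.2468
df = (2, 14)
p-value (upper-tail) = 0.01993
At α=0.1: p < α → reject H₀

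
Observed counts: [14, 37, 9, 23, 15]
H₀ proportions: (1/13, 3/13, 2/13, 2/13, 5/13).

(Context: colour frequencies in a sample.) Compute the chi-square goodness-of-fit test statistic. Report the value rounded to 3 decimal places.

n = 98; E_i = n·p_i = [7.54, 22.62, 15.08, 15.08, 37.69]
χ² = (14−7.54)²/7.54 + (37−22.62)²/22.62 + (9−15.08)²/15.08 + (23−15.08)²/15.08 + (15−37.69)²/37.69 = 34.9626
df = 4

test statistic = 34.963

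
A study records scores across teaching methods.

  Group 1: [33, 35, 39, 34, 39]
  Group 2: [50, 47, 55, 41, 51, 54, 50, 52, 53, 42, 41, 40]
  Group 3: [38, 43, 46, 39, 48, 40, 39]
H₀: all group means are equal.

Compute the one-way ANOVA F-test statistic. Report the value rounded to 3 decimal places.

test statistic = 12.245

Group means [36.00, 48.00, 41.86], grand mean 43.708
SSB = Σnᵢ(x̄ᵢ−x̄)² = 542.101; SSW = ΣΣ(x−x̄ᵢ)² = 464.857
MSB = 542.101/2 = 271.0506; MSW = 464.857/21 = 22.1361
F = MSB/MSW = 12.2448
df = (2, 21)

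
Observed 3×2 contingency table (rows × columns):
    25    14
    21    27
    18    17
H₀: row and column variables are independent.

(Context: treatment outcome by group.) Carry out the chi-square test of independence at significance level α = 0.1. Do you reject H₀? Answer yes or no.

Row totals [39, 48, 35], col totals [64, 58], n=122
χ² = (25−20.46)²/20.46 + (14−18.54)²/18.54 + (21−25.18)²/25.18 + (27−22.82)²/22.82 + (18−18.36)²/18.36 + (17−16.64)²/16.64 = 3.5947
df = 2
p-value (upper-tail) = 0.16573
At α=0.1: p ≥ α → fail to reject H₀

reject H₀: no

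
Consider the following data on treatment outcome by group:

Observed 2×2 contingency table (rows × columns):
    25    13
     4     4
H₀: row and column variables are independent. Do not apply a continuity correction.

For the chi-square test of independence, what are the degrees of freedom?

degrees of freedom = 1

df = (r−1)(c−1) = (2−1)·(2−1) = 1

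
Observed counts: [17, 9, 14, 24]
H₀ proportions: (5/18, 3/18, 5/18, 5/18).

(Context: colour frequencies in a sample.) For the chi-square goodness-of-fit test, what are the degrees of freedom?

degrees of freedom = 3

df = k − 1 = 4 − 1 = 3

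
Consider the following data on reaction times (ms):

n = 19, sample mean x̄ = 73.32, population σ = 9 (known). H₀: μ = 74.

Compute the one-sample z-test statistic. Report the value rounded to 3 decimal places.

test statistic = -0.329

SE = σ/√n = 9/√19 = 2.0647
z = (x̄−μ₀)/SE = (73.32−74)/2.0647 = -0.3293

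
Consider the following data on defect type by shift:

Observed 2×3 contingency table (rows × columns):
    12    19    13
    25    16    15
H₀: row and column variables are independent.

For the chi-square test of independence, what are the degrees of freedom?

df = (r−1)(c−1) = (2−1)·(3−1) = 2

degrees of freedom = 2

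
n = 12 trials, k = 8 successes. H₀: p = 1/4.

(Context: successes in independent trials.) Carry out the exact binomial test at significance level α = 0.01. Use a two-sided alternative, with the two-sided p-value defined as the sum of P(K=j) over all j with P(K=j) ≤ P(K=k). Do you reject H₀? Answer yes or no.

Exact binomial: n=12, k=8, p₀=1/4=0.2500
P(X=j) = C(n,j)·p₀^j·(1−p₀)^(n−j); p = Σ P(X=j) over j with P(X=j) ≤ P(X=8)
p-value (two-sided) = 0.00278
At α=0.01: p < α → reject H₀

reject H₀: yes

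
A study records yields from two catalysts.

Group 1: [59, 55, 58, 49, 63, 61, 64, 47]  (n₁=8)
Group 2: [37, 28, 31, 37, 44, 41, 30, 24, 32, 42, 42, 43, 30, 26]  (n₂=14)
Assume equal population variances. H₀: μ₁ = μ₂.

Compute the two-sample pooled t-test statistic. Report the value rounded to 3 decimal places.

test statistic = 7.529

x̄₁=57.000, s₁=6.256, n₁=8
x̄₂=34.786, s₂=6.863, n₂=14
s_p² = [7·6.256² + 13·6.863²]/20 = 44.3179
SE = √(s_p²·(1/8+1/14)) = 2.9505
t = (57.000−34.786)/2.9505 = 7.5291
df = 20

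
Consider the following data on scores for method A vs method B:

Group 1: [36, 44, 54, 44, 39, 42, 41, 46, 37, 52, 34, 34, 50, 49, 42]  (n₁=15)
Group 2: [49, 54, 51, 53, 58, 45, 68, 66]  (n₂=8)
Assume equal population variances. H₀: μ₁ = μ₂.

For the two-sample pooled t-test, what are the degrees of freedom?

degrees of freedom = 21

df = n₁ + n₂ − 2 = 15 + 8 − 2 = 21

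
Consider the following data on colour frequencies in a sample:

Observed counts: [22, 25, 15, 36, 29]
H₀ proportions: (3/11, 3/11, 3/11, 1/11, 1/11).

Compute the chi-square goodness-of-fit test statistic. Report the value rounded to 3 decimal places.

n = 127; E_i = n·p_i = [34.64, 34.64, 34.64, 11.55, 11.55]
χ² = (22−34.64)²/34.64 + (25−34.64)²/34.64 + (15−34.64)²/34.64 + (36−11.55)²/11.55 + (29−11.55)²/11.55 = 96.6089
df = 4

test statistic = 96.609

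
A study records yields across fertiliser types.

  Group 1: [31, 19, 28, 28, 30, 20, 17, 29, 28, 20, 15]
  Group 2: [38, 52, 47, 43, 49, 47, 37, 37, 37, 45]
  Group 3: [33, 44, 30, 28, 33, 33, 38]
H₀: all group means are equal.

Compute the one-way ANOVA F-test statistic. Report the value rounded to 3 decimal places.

Group means [24.09, 43.20, 34.14], grand mean 33.429
SSB = Σnᵢ(x̄ᵢ−x̄)² = 1917.491; SSW = ΣΣ(x−x̄ᵢ)² = 801.366
MSB = 1917.491/2 = 958.7455; MSW = 801.366/25 = 32.0546
F = MSB/MSW = 29.9097
df = (2, 25)

test statistic = 29.910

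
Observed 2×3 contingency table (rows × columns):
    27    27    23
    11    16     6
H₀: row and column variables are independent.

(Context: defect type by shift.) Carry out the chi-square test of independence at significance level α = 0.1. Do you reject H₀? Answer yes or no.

reject H₀: no

Row totals [77, 33], col totals [38, 43, 29], n=110
χ² = (27−26.60)²/26.60 + (27−30.10)²/30.10 + (23−20.30)²/20.30 + (11−11.40)²/11.40 + (16−12.90)²/12.90 + (6−8.70)²/8.70 = 2.2813
df = 2
p-value (upper-tail) = 0.31961
At α=0.1: p ≥ α → fail to reject H₀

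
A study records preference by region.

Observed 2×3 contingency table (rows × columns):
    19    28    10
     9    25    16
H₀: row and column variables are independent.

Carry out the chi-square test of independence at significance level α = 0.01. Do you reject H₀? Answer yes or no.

reject H₀: no

Row totals [57, 50], col totals [28, 53, 26], n=107
χ² = (19−14.92)²/14.92 + (28−28.23)²/28.23 + (10−13.85)²/13.85 + (9−13.08)²/13.08 + (25−24.77)²/24.77 + (16−12.15)²/12.15 = 4.6880
df = 2
p-value (upper-tail) = 0.09594
At α=0.01: p ≥ α → fail to reject H₀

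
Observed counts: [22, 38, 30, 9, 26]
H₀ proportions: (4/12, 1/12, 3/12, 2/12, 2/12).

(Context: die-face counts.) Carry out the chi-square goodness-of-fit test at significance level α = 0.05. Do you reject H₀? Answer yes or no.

reject H₀: yes

n = 125; E_i = n·p_i = [41.67, 10.42, 31.25, 20.83, 20.83]
χ² = (22−41.67)²/41.67 + (38−10.42)²/10.42 + (30−31.25)²/31.25 + (9−20.83)²/20.83 + (26−20.83)²/20.83 = 90.3760
df = 4
p-value (upper-tail) = 0.00000
At α=0.05: p < α → reject H₀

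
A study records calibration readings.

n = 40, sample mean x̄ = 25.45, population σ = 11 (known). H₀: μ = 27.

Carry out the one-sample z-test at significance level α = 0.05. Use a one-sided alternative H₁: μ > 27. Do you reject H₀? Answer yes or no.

SE = σ/√n = 11/√40 = 1.7393
z = (x̄−μ₀)/SE = (25.45−27)/1.7393 = -0.8912
p-value (one-sided, H₁ greater) = 0.81359
At α=0.05: p ≥ α → fail to reject H₀

reject H₀: no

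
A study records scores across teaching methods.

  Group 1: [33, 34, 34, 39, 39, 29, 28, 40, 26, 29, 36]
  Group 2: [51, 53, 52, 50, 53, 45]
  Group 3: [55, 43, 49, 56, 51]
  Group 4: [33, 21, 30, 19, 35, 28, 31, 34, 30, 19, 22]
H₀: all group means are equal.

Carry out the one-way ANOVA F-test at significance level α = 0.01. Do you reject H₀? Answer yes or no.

reject H₀: yes

Group means [33.36, 50.67, 50.80, 27.45], grand mean 37.182
SSB = Σnᵢ(x̄ᵢ−x̄)² = 3219.503; SSW = ΣΣ(x−x̄ᵢ)² = 761.406
MSB = 3219.503/3 = 1073.1677; MSW = 761.406/29 = 26.2554
F = MSB/MSW = 40.8742
df = (3, 29)
p-value (upper-tail) = 0.00000
At α=0.01: p < α → reject H₀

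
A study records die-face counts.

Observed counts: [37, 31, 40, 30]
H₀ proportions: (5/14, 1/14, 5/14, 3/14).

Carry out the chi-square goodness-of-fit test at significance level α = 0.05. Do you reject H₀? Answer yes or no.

n = 138; E_i = n·p_i = [49.29, 9.86, 49.29, 29.57]
χ² = (37−49.29)²/49.29 + (31−9.86)²/9.86 + (40−49.29)²/49.29 + (30−29.57)²/29.57 = 50.1681
df = 3
p-value (upper-tail) = 0.00000
At α=0.05: p < α → reject H₀

reject H₀: yes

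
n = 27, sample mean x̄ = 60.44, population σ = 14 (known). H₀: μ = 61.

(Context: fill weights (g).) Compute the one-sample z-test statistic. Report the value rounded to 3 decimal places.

test statistic = -0.208

SE = σ/√n = 14/√27 = 2.6943
z = (x̄−μ₀)/SE = (60.44−61)/2.6943 = -0.2078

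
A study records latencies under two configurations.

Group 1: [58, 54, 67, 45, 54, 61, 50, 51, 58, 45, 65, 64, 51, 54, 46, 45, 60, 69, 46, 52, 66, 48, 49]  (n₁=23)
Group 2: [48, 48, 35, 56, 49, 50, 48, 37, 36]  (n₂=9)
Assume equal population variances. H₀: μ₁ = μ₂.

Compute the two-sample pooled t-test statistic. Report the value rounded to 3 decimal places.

test statistic = 3.138

x̄₁=54.696, s₁=7.789, n₁=23
x̄₂=45.222, s₂=7.362, n₂=9
s_p² = [22·7.789² + 8·7.362²]/30 = 58.9475
SE = √(s_p²·(1/23+1/9)) = 3.0187
t = (54.696−45.222)/3.0187 = 3.1382
df = 30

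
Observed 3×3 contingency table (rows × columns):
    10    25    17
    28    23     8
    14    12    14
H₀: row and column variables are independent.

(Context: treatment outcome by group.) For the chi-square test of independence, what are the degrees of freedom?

degrees of freedom = 4

df = (r−1)(c−1) = (3−1)·(3−1) = 4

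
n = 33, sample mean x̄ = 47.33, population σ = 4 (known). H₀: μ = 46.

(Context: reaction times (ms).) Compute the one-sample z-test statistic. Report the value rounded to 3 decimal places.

test statistic = 1.910

SE = σ/√n = 4/√33 = 0.6963
z = (x̄−μ₀)/SE = (47.33−46)/0.6963 = 1.9101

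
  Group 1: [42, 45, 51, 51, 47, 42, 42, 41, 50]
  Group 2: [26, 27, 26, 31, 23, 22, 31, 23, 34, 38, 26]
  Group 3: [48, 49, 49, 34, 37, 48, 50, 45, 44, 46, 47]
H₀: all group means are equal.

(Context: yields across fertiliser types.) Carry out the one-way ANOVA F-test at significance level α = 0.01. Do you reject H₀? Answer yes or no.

reject H₀: yes

Group means [45.67, 27.91, 45.18], grand mean 39.194
SSB = Σnᵢ(x̄ᵢ−x̄)² = 2172.293; SSW = ΣΣ(x−x̄ᵢ)² = 658.545
MSB = 2172.293/2 = 1086.1466; MSW = 658.545/28 = 23.5195
F = MSB/MSW = 46.1807
df = (2, 28)
p-value (upper-tail) = 0.00000
At α=0.01: p < α → reject H₀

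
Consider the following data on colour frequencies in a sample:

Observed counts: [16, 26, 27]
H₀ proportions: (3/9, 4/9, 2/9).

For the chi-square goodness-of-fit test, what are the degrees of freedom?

df = k − 1 = 3 − 1 = 2

degrees of freedom = 2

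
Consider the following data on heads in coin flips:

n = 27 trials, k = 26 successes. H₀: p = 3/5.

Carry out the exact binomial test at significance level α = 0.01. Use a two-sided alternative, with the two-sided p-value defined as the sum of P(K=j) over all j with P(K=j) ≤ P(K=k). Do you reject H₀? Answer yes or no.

Exact binomial: n=27, k=26, p₀=3/5=0.6000
P(X=j) = C(n,j)·p₀^j·(1−p₀)^(n−j); p = Σ P(X=j) over j with P(X=j) ≤ P(X=26)
p-value (two-sided) = 0.00003
At α=0.01: p < α → reject H₀

reject H₀: yes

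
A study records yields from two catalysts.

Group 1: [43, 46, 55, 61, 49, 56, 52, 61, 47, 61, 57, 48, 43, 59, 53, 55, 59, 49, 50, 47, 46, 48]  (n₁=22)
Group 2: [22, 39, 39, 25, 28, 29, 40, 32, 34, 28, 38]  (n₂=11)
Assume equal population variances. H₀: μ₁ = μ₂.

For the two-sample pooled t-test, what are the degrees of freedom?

degrees of freedom = 31

df = n₁ + n₂ − 2 = 22 + 11 − 2 = 31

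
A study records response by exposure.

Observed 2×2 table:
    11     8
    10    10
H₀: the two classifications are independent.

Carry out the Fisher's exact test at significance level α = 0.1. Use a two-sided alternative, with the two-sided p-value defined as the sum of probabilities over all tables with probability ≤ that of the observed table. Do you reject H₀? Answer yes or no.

reject H₀: no

Margins: r₁=19, r₂=20, c₁=21, c₂=18, n=39
p_obs = C(19,11)·C(20,10)/C(39,21); sum pmf over tables with pmf ≤ p_obs
p-value (two-sided) = 0.75119
At α=0.1: p ≥ α → fail to reject H₀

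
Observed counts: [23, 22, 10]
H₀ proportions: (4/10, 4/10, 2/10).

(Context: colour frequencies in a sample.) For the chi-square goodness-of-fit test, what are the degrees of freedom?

df = k − 1 = 3 − 1 = 2

degrees of freedom = 2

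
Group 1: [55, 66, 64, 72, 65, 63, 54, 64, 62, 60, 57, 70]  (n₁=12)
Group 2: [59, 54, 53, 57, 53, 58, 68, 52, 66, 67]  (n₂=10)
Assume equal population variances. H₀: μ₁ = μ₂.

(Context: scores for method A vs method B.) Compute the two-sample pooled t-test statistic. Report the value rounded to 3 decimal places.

x̄₁=62.667, s₁=5.516, n₁=12
x̄₂=58.700, s₂=6.183, n₂=10
s_p² = [11·5.516² + 9·6.183²]/20 = 33.9383
SE = √(s_p²·(1/12+1/10)) = 2.4944
t = (62.667−58.700)/2.4944 = 1.5902
df = 20

test statistic = 1.590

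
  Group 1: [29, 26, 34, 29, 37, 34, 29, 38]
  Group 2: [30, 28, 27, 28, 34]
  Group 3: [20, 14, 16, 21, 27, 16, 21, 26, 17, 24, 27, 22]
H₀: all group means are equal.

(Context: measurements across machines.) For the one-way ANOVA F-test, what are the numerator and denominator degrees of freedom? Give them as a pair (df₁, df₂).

k = 3 groups, N = 25 total
df = (k−1, N−k) = (3−1, 25−3) = (2, 22)

degrees of freedom = [2, 22]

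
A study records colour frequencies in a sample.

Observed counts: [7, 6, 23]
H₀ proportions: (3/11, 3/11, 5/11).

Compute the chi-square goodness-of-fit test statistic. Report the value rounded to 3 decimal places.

n = 36; E_i = n·p_i = [9.82, 9.82, 16.36]
χ² = (7−9.82)²/9.82 + (6−9.82)²/9.82 + (23−16.36)²/16.36 = 4.9852
df = 2

test statistic = 4.985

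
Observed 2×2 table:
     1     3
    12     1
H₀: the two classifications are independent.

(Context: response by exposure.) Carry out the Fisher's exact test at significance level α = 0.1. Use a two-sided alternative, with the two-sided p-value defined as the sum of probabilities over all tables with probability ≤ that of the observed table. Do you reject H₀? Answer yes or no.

Margins: r₁=4, r₂=13, c₁=13, c₂=4, n=17
p_obs = C(4,1)·C(13,12)/C(17,13); sum pmf over tables with pmf ≤ p_obs
p-value (two-sided) = 0.02227
At α=0.1: p < α → reject H₀

reject H₀: yes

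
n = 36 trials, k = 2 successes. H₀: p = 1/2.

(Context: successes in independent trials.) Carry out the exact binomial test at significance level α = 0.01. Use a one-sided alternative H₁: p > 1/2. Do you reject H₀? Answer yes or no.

reject H₀: no

Exact binomial: n=36, k=2, p₀=1/2=0.5000
P(X≥2) from Σ C(n,i)·p₀^i·(1−p₀)^(n−i)
p-value (one-sided, H₁ greater) = 1.00000
At α=0.01: p ≥ α → fail to reject H₀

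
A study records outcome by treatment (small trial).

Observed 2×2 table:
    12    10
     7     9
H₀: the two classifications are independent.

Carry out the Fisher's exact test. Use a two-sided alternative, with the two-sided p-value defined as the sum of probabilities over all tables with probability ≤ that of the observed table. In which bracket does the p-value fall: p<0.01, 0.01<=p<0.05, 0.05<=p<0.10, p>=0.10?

Margins: r₁=22, r₂=16, c₁=19, c₂=19, n=38
p_obs = C(22,12)·C(16,7)/C(38,19); sum pmf over tables with pmf ≤ p_obs
p-value (two-sided) = 0.74314
→ bracket: p>=0.10

p-value bracket: p>=0.10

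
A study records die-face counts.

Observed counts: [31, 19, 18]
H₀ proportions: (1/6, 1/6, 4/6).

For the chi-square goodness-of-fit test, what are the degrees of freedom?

degrees of freedom = 2

df = k − 1 = 3 − 1 = 2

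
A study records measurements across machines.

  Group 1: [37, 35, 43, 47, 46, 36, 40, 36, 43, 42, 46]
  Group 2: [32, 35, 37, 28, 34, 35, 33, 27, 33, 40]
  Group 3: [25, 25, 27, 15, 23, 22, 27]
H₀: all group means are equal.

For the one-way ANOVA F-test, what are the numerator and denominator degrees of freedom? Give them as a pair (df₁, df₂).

degrees of freedom = [2, 25]

k = 3 groups, N = 28 total
df = (k−1, N−k) = (3−1, 28−3) = (2, 25)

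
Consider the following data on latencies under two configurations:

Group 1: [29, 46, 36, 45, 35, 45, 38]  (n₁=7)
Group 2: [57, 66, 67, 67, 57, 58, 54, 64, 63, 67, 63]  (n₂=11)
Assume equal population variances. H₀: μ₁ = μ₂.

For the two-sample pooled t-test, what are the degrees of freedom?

df = n₁ + n₂ − 2 = 7 + 11 − 2 = 16

degrees of freedom = 16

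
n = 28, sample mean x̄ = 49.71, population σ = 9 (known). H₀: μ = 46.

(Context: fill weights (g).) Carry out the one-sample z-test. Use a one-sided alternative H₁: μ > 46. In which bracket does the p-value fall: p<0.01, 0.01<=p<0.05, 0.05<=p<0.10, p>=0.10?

SE = σ/√n = 9/√28 = 1.7008
z = (x̄−μ₀)/SE = (49.71−46)/1.7008 = 2.1813
p-value (one-sided, H₁ greater) = 0.01458
→ bracket: 0.01<=p<0.05

p-value bracket: 0.01<=p<0.05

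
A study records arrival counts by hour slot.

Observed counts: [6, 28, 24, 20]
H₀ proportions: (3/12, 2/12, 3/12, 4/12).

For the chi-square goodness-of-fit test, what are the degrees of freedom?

degrees of freedom = 3

df = k − 1 = 4 − 1 = 3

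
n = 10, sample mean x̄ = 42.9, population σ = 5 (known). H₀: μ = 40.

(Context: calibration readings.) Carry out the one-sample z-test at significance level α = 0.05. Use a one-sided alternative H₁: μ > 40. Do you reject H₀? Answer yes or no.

reject H₀: yes

SE = σ/√n = 5/√10 = 1.5811
z = (x̄−μ₀)/SE = (42.9−40)/1.5811 = 1.8341
p-value (one-sided, H₁ greater) = 0.03332
At α=0.05: p < α → reject H₀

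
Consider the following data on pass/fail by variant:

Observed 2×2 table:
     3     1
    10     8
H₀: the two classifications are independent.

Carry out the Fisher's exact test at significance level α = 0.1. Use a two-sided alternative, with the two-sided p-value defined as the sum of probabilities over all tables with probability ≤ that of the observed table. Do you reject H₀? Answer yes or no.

reject H₀: no

Margins: r₁=4, r₂=18, c₁=13, c₂=9, n=22
p_obs = C(4,3)·C(18,10)/C(22,13); sum pmf over tables with pmf ≤ p_obs
p-value (two-sided) = 0.61613
At α=0.1: p ≥ α → fail to reject H₀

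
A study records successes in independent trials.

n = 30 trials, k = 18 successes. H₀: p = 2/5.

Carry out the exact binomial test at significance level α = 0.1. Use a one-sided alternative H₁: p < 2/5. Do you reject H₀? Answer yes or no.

reject H₀: no

Exact binomial: n=30, k=18, p₀=2/5=0.4000
P(X≤18) from Σ C(n,i)·p₀^i·(1−p₀)^(n−i)
p-value (one-sided, H₁ less) = 0.99170
At α=0.1: p ≥ α → fail to reject H₀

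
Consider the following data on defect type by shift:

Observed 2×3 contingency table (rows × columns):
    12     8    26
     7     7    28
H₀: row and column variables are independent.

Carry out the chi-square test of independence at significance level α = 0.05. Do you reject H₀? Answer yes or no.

reject H₀: no

Row totals [46, 42], col totals [19, 15, 54], n=88
χ² = (12−9.93)²/9.93 + (8−7.84)²/7.84 + (26−28.23)²/28.23 + (7−9.07)²/9.07 + (7−7.16)²/7.16 + (28−25.77)²/25.77 = 1.2774
df = 2
p-value (upper-tail) = 0.52799
At α=0.05: p ≥ α → fail to reject H₀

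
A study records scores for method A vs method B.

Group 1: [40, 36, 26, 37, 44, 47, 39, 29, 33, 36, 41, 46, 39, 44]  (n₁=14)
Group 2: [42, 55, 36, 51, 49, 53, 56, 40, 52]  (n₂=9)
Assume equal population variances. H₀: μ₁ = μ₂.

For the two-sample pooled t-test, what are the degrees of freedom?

degrees of freedom = 21

df = n₁ + n₂ − 2 = 14 + 9 − 2 = 21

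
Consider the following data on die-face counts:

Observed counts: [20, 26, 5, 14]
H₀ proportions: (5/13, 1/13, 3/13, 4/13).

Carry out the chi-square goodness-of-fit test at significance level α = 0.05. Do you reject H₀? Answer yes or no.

n = 65; E_i = n·p_i = [25.00, 5.00, 15.00, 20.00]
χ² = (20−25.00)²/25.00 + (26−5.00)²/5.00 + (5−15.00)²/15.00 + (14−20.00)²/20.00 = 97.6667
df = 3
p-value (upper-tail) = 0.00000
At α=0.05: p < α → reject H₀

reject H₀: yes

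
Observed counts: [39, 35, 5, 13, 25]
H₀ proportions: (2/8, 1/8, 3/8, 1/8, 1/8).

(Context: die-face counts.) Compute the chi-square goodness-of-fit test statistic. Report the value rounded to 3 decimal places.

n = 117; E_i = n·p_i = [29.25, 14.62, 43.88, 14.62, 14.62]
χ² = (39−29.25)²/29.25 + (35−14.62)²/14.62 + (5−43.88)²/43.88 + (13−14.62)²/14.62 + (25−14.62)²/14.62 = 73.6211
df = 4

test statistic = 73.621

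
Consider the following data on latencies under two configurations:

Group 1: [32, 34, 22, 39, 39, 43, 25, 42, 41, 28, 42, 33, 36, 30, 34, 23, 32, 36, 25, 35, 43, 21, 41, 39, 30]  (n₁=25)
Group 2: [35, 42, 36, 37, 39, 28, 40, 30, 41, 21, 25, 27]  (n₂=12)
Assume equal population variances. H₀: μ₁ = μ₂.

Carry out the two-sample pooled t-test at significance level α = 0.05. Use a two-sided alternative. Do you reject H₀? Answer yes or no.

x̄₁=33.800, s₁=6.904, n₁=25
x̄₂=33.417, s₂=6.973, n₂=12
s_p² = [24·6.904² + 11·6.973²]/35 = 47.9690
SE = √(s_p²·(1/25+1/12)) = 2.4323
t = (33.800−33.417)/2.4323 = 0.1576
df = 35
p-value (two-sided) = 0.87568
At α=0.05: p ≥ α → fail to reject H₀

reject H₀: no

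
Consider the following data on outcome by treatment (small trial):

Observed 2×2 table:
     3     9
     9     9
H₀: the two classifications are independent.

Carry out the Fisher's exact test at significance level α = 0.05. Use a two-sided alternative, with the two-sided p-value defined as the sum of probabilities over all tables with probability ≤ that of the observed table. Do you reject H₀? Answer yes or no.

Margins: r₁=12, r₂=18, c₁=12, c₂=18, n=30
p_obs = C(12,3)·C(18,9)/C(30,12); sum pmf over tables with pmf ≤ p_obs
p-value (two-sided) = 0.25985
At α=0.05: p ≥ α → fail to reject H₀

reject H₀: no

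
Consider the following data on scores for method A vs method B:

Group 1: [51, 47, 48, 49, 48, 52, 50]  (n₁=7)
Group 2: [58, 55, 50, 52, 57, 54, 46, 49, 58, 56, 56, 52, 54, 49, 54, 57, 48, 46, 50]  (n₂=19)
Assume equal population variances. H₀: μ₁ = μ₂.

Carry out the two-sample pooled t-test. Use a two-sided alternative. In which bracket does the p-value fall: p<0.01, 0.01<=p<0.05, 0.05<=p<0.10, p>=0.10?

p-value bracket: 0.01<=p<0.05

x̄₁=49.286, s₁=1.799, n₁=7
x̄₂=52.684, s₂=3.945, n₂=19
s_p² = [6·1.799² + 18·3.945²]/24 = 12.4806
SE = √(s_p²·(1/7+1/19)) = 1.5620
t = (49.286−52.684)/1.5620 = -2.1757
df = 24
p-value (two-sided) = 0.03965
→ bracket: 0.01<=p<0.05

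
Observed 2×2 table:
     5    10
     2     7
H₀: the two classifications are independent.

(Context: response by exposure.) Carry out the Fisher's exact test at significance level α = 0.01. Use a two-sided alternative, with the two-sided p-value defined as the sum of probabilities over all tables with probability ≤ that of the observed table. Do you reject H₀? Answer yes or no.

Margins: r₁=15, r₂=9, c₁=7, c₂=17, n=24
p_obs = C(15,5)·C(9,2)/C(24,7); sum pmf over tables with pmf ≤ p_obs
p-value (two-sided) = 0.66871
At α=0.01: p ≥ α → fail to reject H₀

reject H₀: no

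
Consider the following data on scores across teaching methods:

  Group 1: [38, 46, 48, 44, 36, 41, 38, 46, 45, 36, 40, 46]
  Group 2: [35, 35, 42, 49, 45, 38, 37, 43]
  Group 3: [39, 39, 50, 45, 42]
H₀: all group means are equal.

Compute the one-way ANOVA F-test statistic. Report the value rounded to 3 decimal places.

test statistic = 0.490

Group means [42.00, 40.50, 43.00], grand mean 41.720
SSB = Σnᵢ(x̄ᵢ−x̄)² = 21.040; SSW = ΣΣ(x−x̄ᵢ)² = 472.000
MSB = 21.040/2 = 10.5200; MSW = 472.000/22 = 21.4545
F = MSB/MSW = 0.4903
df = (2, 22)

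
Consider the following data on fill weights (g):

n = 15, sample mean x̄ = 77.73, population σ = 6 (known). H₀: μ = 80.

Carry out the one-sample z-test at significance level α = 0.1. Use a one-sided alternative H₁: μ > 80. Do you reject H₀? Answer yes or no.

reject H₀: no

SE = σ/√n = 6/√15 = 1.5492
z = (x̄−μ₀)/SE = (77.73−80)/1.5492 = -1.4653
p-value (one-sided, H₁ greater) = 0.92858
At α=0.1: p ≥ α → fail to reject H₀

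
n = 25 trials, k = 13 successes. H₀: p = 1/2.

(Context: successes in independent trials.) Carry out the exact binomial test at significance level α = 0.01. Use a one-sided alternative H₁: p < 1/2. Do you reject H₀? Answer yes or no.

Exact binomial: n=25, k=13, p₀=1/2=0.5000
P(X≤13) from Σ C(n,i)·p₀^i·(1−p₀)^(n−i)
p-value (one-sided, H₁ less) = 0.65498
At α=0.01: p ≥ α → fail to reject H₀

reject H₀: no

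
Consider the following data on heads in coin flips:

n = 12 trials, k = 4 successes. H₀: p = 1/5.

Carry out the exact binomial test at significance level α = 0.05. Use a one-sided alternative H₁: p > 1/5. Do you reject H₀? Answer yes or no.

Exact binomial: n=12, k=4, p₀=1/5=0.2000
P(X≥4) from Σ C(n,i)·p₀^i·(1−p₀)^(n−i)
p-value (one-sided, H₁ greater) = 0.20543
At α=0.05: p ≥ α → fail to reject H₀

reject H₀: no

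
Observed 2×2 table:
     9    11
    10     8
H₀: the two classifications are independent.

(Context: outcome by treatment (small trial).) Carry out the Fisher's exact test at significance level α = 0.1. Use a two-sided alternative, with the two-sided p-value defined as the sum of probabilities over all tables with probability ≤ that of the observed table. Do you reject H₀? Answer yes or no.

reject H₀: no

Margins: r₁=20, r₂=18, c₁=19, c₂=19, n=38
p_obs = C(20,9)·C(18,10)/C(38,19); sum pmf over tables with pmf ≤ p_obs
p-value (two-sided) = 0.74585
At α=0.1: p ≥ α → fail to reject H₀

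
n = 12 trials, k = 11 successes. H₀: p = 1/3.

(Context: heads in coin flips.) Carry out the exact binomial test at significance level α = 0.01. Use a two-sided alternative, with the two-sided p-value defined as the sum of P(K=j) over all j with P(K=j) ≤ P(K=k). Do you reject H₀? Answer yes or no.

reject H₀: yes

Exact binomial: n=12, k=11, p₀=1/3=0.3333
P(X=j) = C(n,j)·p₀^j·(1−p₀)^(n−j); p = Σ P(X=j) over j with P(X=j) ≤ P(X=11)
p-value (two-sided) = 0.00005
At α=0.01: p < α → reject H₀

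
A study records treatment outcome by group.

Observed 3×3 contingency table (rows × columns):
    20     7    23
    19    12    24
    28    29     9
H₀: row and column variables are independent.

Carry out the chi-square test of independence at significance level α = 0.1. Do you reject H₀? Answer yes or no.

reject H₀: yes

Row totals [50, 55, 66], col totals [67, 48, 56], n=171
χ² = (20−19.59)²/19.59 + (7−14.04)²/14.04 + (23−16.37)²/16.37 + (19−21.55)²/21.55 + (12−15.44)²/15.44 + (24−18.01)²/18.01 + (28−25.86)²/25.86 + (29−18.53)²/18.53 + (9−21.61)²/21.61 = 22.7344
df = 4
p-value (upper-tail) = 0.00014
At α=0.1: p < α → reject H₀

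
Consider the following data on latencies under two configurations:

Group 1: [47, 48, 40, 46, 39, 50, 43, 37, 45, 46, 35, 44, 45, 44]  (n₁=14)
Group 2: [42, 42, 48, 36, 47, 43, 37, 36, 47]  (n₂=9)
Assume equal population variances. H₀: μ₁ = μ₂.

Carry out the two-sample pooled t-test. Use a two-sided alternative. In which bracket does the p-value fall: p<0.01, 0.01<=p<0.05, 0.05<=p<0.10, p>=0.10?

p-value bracket: p>=0.10

x̄₁=43.500, s₁=4.292, n₁=14
x̄₂=42.000, s₂=4.796, n₂=9
s_p² = [13·4.292² + 8·4.796²]/21 = 20.1667
SE = √(s_p²·(1/14+1/9)) = 1.9186
t = (43.500−42.000)/1.9186 = 0.7818
df = 21
p-value (two-sided) = 0.44306
→ bracket: p>=0.10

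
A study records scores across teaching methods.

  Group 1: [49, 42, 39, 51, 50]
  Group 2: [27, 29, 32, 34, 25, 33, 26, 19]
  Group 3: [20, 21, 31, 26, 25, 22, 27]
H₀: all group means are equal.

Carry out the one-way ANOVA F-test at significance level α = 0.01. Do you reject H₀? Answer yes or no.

reject H₀: yes

Group means [46.20, 28.12, 24.57], grand mean 31.400
SSB = Σnᵢ(x̄ᵢ−x̄)² = 1507.411; SSW = ΣΣ(x−x̄ᵢ)² = 377.389
MSB = 1507.411/2 = 753.7054; MSW = 377.389/17 = 22.1994
F = MSB/MSW = 33.9517
df = (2, 17)
p-value (upper-tail) = 0.00000
At α=0.01: p < α → reject H₀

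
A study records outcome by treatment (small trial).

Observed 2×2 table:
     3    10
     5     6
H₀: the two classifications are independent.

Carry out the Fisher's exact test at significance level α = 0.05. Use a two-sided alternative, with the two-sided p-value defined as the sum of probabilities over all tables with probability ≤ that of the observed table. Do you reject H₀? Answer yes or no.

Margins: r₁=13, r₂=11, c₁=8, c₂=16, n=24
p_obs = C(13,3)·C(11,5)/C(24,8); sum pmf over tables with pmf ≤ p_obs
p-value (two-sided) = 0.39045
At α=0.05: p ≥ α → fail to reject H₀

reject H₀: no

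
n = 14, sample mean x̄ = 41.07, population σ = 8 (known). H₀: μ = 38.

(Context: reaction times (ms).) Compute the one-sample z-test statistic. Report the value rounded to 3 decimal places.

test statistic = 1.436

SE = σ/√n = 8/√14 = 2.1381
z = (x̄−μ₀)/SE = (41.07−38)/2.1381 = 1.4359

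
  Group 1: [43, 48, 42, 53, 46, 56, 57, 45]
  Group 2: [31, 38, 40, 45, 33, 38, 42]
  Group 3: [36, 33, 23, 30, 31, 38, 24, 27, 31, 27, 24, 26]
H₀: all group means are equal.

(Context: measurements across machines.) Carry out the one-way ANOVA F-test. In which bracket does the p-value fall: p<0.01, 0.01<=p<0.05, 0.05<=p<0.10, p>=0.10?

p-value bracket: p<0.01

Group means [48.75, 38.14, 29.17], grand mean 37.296
SSB = Σnᵢ(x̄ᵢ−x̄)² = 1847.606; SSW = ΣΣ(x−x̄ᵢ)² = 640.024
MSB = 1847.606/2 = 923.8029; MSW = 640.024/24 = 26.6677
F = MSB/MSW = 34.6413
df = (2, 24)
p-value (upper-tail) = 0.00000
→ bracket: p<0.01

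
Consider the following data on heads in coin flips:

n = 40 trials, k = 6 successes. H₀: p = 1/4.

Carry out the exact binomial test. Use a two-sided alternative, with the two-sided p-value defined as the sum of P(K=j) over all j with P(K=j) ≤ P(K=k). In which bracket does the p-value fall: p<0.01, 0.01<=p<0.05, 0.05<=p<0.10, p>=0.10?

Exact binomial: n=40, k=6, p₀=1/4=0.2500
P(X=j) = C(n,j)·p₀^j·(1−p₀)^(n−j); p = Σ P(X=j) over j with P(X=j) ≤ P(X=6)
p-value (two-sided) = 0.19946
→ bracket: p>=0.10

p-value bracket: p>=0.10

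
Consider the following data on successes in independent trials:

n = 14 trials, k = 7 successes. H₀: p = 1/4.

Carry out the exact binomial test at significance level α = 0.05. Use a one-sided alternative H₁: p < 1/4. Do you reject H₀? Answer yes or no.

Exact binomial: n=14, k=7, p₀=1/4=0.2500
P(X≤7) from Σ C(n,i)·p₀^i·(1−p₀)^(n−i)
p-value (one-sided, H₁ less) = 0.98969
At α=0.05: p ≥ α → fail to reject H₀

reject H₀: no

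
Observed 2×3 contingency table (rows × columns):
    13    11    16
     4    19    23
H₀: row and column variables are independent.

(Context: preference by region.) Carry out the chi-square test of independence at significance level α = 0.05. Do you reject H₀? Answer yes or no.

reject H₀: yes

Row totals [40, 46], col totals [17, 30, 39], n=86
χ² = (13−7.91)²/7.91 + (11−13.95)²/13.95 + (16−18.14)²/18.14 + (4−9.09)²/9.09 + (19−16.05)²/16.05 + (23−20.86)²/20.86 = 7.7737
df = 2
p-value (upper-tail) = 0.02051
At α=0.05: p < α → reject H₀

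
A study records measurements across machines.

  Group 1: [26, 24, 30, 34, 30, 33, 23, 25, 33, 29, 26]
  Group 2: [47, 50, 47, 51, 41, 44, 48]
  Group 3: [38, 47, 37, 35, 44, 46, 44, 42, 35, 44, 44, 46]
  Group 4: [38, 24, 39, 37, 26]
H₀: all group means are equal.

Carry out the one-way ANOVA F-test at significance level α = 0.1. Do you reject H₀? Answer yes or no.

Group means [28.45, 46.86, 41.83, 32.80], grand mean 37.343
SSB = Σnᵢ(x̄ᵢ−x̄)² = 1847.835; SSW = ΣΣ(x−x̄ᵢ)² = 640.051
MSB = 1847.835/3 = 615.9449; MSW = 640.051/31 = 20.6468
F = MSB/MSW = 29.8324
df = (3, 31)
p-value (upper-tail) = 0.00000
At α=0.1: p < α → reject H₀

reject H₀: yes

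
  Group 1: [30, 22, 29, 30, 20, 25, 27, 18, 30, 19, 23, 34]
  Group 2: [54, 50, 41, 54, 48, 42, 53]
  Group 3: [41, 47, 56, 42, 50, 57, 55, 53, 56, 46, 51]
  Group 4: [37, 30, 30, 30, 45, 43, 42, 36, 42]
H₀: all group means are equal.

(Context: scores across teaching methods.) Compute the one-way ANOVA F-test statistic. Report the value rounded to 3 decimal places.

test statistic = 45.500

Group means [25.58, 48.86, 50.36, 37.22], grand mean 39.436
SSB = Σnᵢ(x̄ᵢ−x̄)² = 4281.715; SSW = ΣΣ(x−x̄ᵢ)² = 1097.875
MSB = 4281.715/3 = 1427.2383; MSW = 1097.875/35 = 31.3679
F = MSB/MSW = 45.5000
df = (3, 35)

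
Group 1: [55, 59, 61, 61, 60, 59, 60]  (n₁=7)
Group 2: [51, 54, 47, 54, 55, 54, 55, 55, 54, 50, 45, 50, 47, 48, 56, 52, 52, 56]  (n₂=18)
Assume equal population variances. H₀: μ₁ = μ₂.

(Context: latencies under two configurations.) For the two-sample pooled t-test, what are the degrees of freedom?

df = n₁ + n₂ − 2 = 7 + 18 − 2 = 23

degrees of freedom = 23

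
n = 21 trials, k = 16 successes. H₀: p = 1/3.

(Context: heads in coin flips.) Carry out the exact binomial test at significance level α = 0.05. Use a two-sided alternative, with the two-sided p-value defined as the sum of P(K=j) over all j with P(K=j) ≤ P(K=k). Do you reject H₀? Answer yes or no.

reject H₀: yes

Exact binomial: n=21, k=16, p₀=1/3=0.3333
P(X=j) = C(n,j)·p₀^j·(1−p₀)^(n−j); p = Σ P(X=j) over j with P(X=j) ≤ P(X=16)
p-value (two-sided) = 0.00007
At α=0.05: p < α → reject H₀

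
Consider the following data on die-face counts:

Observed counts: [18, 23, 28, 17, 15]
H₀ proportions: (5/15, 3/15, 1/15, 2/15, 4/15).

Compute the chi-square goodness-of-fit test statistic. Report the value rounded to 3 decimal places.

n = 101; E_i = n·p_i = [33.67, 20.20, 6.73, 13.47, 26.93]
χ² = (18−33.67)²/33.67 + (23−20.20)²/20.20 + (28−6.73)²/6.73 + (17−13.47)²/13.47 + (15−26.93)²/26.93 = 81.0619
df = 4

test statistic = 81.062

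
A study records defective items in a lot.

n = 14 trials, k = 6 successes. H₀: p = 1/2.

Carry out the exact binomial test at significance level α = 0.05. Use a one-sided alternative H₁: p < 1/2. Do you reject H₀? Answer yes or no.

reject H₀: no

Exact binomial: n=14, k=6, p₀=1/2=0.5000
P(X≤6) from Σ C(n,i)·p₀^i·(1−p₀)^(n−i)
p-value (one-sided, H₁ less) = 0.39526
At α=0.05: p ≥ α → fail to reject H₀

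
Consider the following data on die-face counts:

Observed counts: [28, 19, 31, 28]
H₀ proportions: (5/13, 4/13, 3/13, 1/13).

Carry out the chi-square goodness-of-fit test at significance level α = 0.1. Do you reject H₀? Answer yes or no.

reject H₀: yes

n = 106; E_i = n·p_i = [40.77, 32.62, 24.46, 8.15]
χ² = (28−40.77)²/40.77 + (19−32.62)²/32.62 + (31−24.46)²/24.46 + (28−8.15)²/8.15 = 59.7357
df = 3
p-value (upper-tail) = 0.00000
At α=0.1: p < α → reject H₀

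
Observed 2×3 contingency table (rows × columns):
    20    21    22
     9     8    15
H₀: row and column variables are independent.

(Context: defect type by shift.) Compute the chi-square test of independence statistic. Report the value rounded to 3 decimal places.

Row totals [63, 32], col totals [29, 29, 37], n=95
χ² = (20−19.23)²/19.23 + (21−19.23)²/19.23 + (22−24.54)²/24.54 + (9−9.77)²/9.77 + (8−9.77)²/9.77 + (15−12.46)²/12.46 = 1.3526
df = 2

test statistic = 1.353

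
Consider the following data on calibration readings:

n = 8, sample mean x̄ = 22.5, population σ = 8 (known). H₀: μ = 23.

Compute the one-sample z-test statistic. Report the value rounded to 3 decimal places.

SE = σ/√n = 8/√8 = 2.8284
z = (x̄−μ₀)/SE = (22.5−23)/2.8284 = -0.1768

test statistic = -0.177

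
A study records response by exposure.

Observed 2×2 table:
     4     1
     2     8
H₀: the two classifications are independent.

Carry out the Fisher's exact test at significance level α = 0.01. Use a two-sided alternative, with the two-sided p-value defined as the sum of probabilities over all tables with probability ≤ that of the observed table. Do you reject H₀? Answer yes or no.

reject H₀: no

Margins: r₁=5, r₂=10, c₁=6, c₂=9, n=15
p_obs = C(5,4)·C(10,2)/C(15,6); sum pmf over tables with pmf ≤ p_obs
p-value (two-sided) = 0.08891
At α=0.01: p ≥ α → fail to reject H₀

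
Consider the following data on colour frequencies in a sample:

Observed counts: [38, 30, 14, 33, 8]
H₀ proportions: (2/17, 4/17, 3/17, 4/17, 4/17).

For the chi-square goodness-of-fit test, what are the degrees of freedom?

degrees of freedom = 4

df = k − 1 = 5 − 1 = 4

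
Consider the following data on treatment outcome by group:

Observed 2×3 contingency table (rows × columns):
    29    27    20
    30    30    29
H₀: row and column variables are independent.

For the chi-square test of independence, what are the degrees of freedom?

degrees of freedom = 2

df = (r−1)(c−1) = (2−1)·(3−1) = 2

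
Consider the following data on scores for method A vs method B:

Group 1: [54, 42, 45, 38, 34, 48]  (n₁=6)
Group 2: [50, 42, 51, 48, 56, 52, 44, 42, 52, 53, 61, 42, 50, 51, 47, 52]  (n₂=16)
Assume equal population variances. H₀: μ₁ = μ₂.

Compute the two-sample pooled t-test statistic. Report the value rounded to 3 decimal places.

test statistic = -2.182

x̄₁=43.500, s₁=7.148, n₁=6
x̄₂=49.562, s₂=5.278, n₂=16
s_p² = [5·7.148² + 15·5.278²]/20 = 33.6719
SE = √(s_p²·(1/6+1/16)) = 2.7779
t = (43.500−49.562)/2.7779 = -2.1824
df = 20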